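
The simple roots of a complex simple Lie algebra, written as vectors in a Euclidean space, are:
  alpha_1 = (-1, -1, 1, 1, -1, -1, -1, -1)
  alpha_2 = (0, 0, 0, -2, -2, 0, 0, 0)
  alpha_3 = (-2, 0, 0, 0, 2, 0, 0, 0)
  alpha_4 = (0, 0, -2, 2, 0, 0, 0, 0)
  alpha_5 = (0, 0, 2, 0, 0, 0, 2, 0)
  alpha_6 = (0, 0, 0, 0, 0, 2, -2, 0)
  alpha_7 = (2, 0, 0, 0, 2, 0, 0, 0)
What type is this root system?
Compute the Cartan integers a_ij = 2(alpha_i, alpha_j)/(alpha_j, alpha_j); the resulting 7x7 Cartan matrix is
[[2, 0, 0, 0, 0, 0, -1], [0, 2, -1, -1, 0, 0, -1], [0, -1, 2, 0, 0, 0, 0], [0, -1, 0, 2, -1, 0, 0], [0, 0, 0, -1, 2, -1, 0], [0, 0, 0, 0, -1, 2, 0], [-1, -1, 0, 0, 0, 0, 2]].
All simple roots have the same length, so the diagram is simply laced. The associated Dynkin diagram is a chain of 6 nodes with one extra node attached to the third node from one end (E_7), so the type is E_7.

E7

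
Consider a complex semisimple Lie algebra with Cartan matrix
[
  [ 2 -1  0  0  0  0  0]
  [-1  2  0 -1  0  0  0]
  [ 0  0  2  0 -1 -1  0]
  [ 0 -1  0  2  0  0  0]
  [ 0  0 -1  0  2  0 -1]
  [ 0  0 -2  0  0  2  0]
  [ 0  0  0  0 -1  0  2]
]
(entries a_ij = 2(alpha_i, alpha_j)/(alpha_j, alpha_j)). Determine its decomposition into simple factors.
A3 + C4

The diagram associated to this matrix has two connected components: the simple roots {alpha_1, alpha_2, alpha_4} form a chain of 3 nodes with single edges (A_3), and {alpha_3, alpha_5, alpha_6, alpha_7} form a chain of 4 nodes with a double edge at one end; the terminal node there is the unique long simple root (C_4). A semisimple Lie algebra decomposes uniquely as the direct sum of simple ideals, one per connected component of its Dynkin diagram, so g ≅ A_3 ⊕ C_4 (dimension 15 + 36 = 51).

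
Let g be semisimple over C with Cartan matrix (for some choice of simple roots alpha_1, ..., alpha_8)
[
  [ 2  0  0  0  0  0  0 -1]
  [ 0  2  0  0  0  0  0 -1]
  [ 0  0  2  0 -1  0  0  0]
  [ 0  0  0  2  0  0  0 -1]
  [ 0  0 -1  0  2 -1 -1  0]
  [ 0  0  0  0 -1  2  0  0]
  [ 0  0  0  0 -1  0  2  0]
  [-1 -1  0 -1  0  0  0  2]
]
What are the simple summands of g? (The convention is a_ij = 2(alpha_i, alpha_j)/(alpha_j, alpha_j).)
D4 ⊕ D4

The diagram associated to this matrix has two connected components: the simple roots {alpha_1, alpha_2, alpha_4, alpha_8} form a chain of 2 nodes with a fork of two nodes at one end (D_4), and {alpha_3, alpha_5, alpha_6, alpha_7} form a chain of 2 nodes with a fork of two nodes at one end (D_4). A semisimple Lie algebra decomposes uniquely as the direct sum of simple ideals, one per connected component of its Dynkin diagram, so g ≅ D_4 ⊕ D_4 (dimension 28 + 28 = 56).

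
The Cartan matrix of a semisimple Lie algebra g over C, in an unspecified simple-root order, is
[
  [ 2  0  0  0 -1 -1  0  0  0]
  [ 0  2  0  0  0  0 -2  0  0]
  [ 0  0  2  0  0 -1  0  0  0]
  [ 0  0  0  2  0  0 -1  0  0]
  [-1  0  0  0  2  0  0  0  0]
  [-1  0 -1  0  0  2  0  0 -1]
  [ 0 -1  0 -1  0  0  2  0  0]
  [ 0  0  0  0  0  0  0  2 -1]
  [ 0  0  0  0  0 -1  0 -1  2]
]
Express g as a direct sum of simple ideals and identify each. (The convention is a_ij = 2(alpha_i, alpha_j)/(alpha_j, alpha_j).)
The diagram associated to this matrix has two connected components: the simple roots {alpha_2, alpha_4, alpha_7} form a chain of 3 nodes with a double edge at one end; the terminal node there is the unique long simple root (C_3), and {alpha_1, alpha_3, alpha_5, alpha_6, alpha_8, alpha_9} form a chain of 5 nodes with one extra node attached to the third node from one end (E_6). A semisimple Lie algebra decomposes uniquely as the direct sum of simple ideals, one per connected component of its Dynkin diagram, so g ≅ C_3 ⊕ E_6 (dimension 21 + 78 = 99).

C_3 (sp(6)) + E_6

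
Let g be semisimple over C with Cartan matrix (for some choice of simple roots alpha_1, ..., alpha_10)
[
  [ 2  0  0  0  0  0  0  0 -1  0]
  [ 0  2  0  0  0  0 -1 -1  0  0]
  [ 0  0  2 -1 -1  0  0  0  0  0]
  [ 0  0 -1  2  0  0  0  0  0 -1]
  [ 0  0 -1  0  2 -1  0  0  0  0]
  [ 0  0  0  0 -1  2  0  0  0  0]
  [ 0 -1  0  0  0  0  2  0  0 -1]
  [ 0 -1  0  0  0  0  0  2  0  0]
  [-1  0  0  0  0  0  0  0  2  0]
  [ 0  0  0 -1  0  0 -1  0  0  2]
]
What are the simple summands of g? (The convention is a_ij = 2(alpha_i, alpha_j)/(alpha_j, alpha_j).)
A_2 (sl(3)) + A_8 (sl(9))

The diagram associated to this matrix has two connected components: the simple roots {alpha_1, alpha_9} form a chain of 2 nodes with single edges (A_2), and {alpha_2, alpha_3, alpha_4, alpha_5, alpha_6, alpha_7, alpha_8, alpha_10} form a chain of 8 nodes with single edges (A_8). A semisimple Lie algebra decomposes uniquely as the direct sum of simple ideals, one per connected component of its Dynkin diagram, so g ≅ A_2 ⊕ A_8 (dimension 8 + 80 = 88).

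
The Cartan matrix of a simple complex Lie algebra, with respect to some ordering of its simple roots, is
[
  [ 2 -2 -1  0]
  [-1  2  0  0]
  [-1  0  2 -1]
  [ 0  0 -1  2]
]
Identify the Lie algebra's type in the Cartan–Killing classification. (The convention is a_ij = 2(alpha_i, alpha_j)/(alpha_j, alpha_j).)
The matrix has rank 4 with 2's on the diagonal. Reading the off-diagonal entries as Dynkin edges (a single edge where a_ij = a_ji = -1; a double or triple edge where a_ij * a_ji = 2 or 3), the diagram is a chain of 4 nodes with a double edge at one end; the terminal node there is the unique short simple root (B_4). One simple-root ordering that puts it in standard form is (alpha_4, alpha_3, alpha_1, alpha_2). So the algebra is type B_4, i.e. so(9).

type B_4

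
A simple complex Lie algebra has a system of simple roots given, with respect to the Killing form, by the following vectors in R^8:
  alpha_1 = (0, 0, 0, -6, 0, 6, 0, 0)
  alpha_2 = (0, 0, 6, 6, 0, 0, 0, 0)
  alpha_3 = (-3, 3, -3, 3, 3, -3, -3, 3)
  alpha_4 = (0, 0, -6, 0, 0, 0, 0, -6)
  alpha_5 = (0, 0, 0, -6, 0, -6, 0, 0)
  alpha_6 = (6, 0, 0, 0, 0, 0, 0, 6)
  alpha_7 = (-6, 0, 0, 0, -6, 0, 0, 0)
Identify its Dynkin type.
Compute the Cartan integers a_ij = 2(alpha_i, alpha_j)/(alpha_j, alpha_j); the resulting 7x7 Cartan matrix is
[[2, -1, -1, 0, 0, 0, 0], [-1, 2, 0, -1, -1, 0, 0], [-1, 0, 2, 0, 0, 0, 0], [0, -1, 0, 2, 0, -1, 0], [0, -1, 0, 0, 2, 0, 0], [0, 0, 0, -1, 0, 2, -1], [0, 0, 0, 0, 0, -1, 2]].
All simple roots have the same length, so the diagram is simply laced. The associated Dynkin diagram is a chain of 6 nodes with one extra node attached to the third node from one end (E_7), so the type is E_7.

E_7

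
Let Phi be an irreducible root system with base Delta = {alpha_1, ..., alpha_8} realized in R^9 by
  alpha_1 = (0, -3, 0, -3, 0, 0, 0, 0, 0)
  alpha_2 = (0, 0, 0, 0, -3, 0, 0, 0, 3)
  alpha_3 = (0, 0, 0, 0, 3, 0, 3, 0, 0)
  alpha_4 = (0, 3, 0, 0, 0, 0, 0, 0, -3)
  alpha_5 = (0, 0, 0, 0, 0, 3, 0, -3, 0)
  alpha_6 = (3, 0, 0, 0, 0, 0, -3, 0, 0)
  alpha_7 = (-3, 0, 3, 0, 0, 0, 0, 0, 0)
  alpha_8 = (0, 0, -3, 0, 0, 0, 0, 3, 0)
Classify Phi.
Compute the Cartan integers a_ij = 2(alpha_i, alpha_j)/(alpha_j, alpha_j); the resulting 8x8 Cartan matrix is
[[2, 0, 0, -1, 0, 0, 0, 0], [0, 2, -1, -1, 0, 0, 0, 0], [0, -1, 2, 0, 0, -1, 0, 0], [-1, -1, 0, 2, 0, 0, 0, 0], [0, 0, 0, 0, 2, 0, 0, -1], [0, 0, -1, 0, 0, 2, -1, 0], [0, 0, 0, 0, 0, -1, 2, -1], [0, 0, 0, 0, -1, 0, -1, 2]].
All simple roots have the same length, so the diagram is simply laced. The associated Dynkin diagram is a chain of 8 nodes with single edges (A_8), so the type is A_8 (the algebra sl(9)).

type A_8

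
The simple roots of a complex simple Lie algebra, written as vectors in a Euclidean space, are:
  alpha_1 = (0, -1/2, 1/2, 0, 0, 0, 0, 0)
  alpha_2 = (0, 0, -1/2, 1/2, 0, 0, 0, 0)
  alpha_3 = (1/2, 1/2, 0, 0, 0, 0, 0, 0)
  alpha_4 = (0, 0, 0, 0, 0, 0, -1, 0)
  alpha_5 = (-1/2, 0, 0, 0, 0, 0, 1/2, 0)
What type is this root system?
Compute the Cartan integers a_ij = 2(alpha_i, alpha_j)/(alpha_j, alpha_j); the resulting 5x5 Cartan matrix is
[[2, -1, -1, 0, 0], [-1, 2, 0, 0, 0], [-1, 0, 2, 0, -1], [0, 0, 0, 2, -2], [0, 0, -1, -1, 2]].
The roots have two lengths (squared-length ratio 2:1); the short ones are alpha_{1,2,3,5}. The associated Dynkin diagram is a chain of 5 nodes with a double edge at one end; the terminal node there is the unique long simple root (C_5), so the type is C_5 (the algebra sp(10)).

type C_5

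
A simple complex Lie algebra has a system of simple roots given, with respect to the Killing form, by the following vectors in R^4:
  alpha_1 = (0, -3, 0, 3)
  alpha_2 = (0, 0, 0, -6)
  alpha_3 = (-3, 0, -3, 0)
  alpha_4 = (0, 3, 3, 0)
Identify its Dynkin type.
Compute the Cartan integers a_ij = 2(alpha_i, alpha_j)/(alpha_j, alpha_j); the resulting 4x4 Cartan matrix is
[[2, -1, 0, -1], [-2, 2, 0, 0], [0, 0, 2, -1], [-1, 0, -1, 2]].
The roots have two lengths (squared-length ratio 2:1); the short ones are alpha_{1,3,4}. The associated Dynkin diagram is a chain of 4 nodes with a double edge at one end; the terminal node there is the unique long simple root (C_4), so the type is C_4 (the algebra sp(8)).

type C_4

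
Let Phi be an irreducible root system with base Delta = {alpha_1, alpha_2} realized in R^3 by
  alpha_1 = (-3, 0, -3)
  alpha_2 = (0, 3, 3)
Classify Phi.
type A_2

Compute the Cartan integers a_ij = 2(alpha_i, alpha_j)/(alpha_j, alpha_j); the resulting 2x2 Cartan matrix is
[[2, -1], [-1, 2]].
All simple roots have the same length, so the diagram is simply laced. The associated Dynkin diagram is a chain of 2 nodes with single edges (A_2), so the type is A_2 (the algebra sl(3)).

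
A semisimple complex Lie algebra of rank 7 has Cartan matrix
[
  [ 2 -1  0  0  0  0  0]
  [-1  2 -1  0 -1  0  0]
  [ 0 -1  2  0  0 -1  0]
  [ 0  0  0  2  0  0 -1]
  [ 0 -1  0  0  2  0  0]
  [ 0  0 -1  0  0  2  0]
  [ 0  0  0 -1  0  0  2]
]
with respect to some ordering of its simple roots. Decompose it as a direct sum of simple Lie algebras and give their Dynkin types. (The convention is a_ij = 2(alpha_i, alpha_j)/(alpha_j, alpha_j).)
A_2 + D_5

The diagram associated to this matrix has two connected components: the simple roots {alpha_4, alpha_7} form a chain of 2 nodes with single edges (A_2), and {alpha_1, alpha_2, alpha_3, alpha_5, alpha_6} form a chain of 3 nodes with a fork of two nodes at one end (D_5). A semisimple Lie algebra decomposes uniquely as the direct sum of simple ideals, one per connected component of its Dynkin diagram, so g ≅ A_2 ⊕ D_5 (dimension 8 + 45 = 53).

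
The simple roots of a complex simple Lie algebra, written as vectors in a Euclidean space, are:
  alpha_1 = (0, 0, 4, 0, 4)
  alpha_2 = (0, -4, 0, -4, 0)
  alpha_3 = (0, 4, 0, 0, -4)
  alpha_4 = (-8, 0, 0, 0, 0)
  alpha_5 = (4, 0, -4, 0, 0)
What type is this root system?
C5

Compute the Cartan integers a_ij = 2(alpha_i, alpha_j)/(alpha_j, alpha_j); the resulting 5x5 Cartan matrix is
[[2, 0, -1, 0, -1], [0, 2, -1, 0, 0], [-1, -1, 2, 0, 0], [0, 0, 0, 2, -2], [-1, 0, 0, -1, 2]].
The roots have two lengths (squared-length ratio 2:1); the short ones are alpha_{1,2,3,5}. The associated Dynkin diagram is a chain of 5 nodes with a double edge at one end; the terminal node there is the unique long simple root (C_5), so the type is C_5 (the algebra sp(10)).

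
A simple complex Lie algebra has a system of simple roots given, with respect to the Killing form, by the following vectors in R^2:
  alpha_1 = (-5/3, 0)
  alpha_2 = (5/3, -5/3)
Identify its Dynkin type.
Compute the Cartan integers a_ij = 2(alpha_i, alpha_j)/(alpha_j, alpha_j); the resulting 2x2 Cartan matrix is
[[2, -1], [-2, 2]].
The roots have two lengths (squared-length ratio 2:1); the short ones are alpha_{1}. The associated Dynkin diagram is a chain of 2 nodes with a double edge at one end; the terminal node there is the unique short simple root (B_2), so the type is B_2 (the algebra so(5)).

B2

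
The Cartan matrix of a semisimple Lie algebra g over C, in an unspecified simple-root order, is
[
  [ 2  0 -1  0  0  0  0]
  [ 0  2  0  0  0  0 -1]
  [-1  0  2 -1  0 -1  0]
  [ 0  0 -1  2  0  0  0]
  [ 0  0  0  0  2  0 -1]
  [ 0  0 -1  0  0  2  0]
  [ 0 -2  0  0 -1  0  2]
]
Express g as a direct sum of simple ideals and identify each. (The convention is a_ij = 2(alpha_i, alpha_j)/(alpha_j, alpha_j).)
B_3 (so(7)) ⊕ D_4 (so(8))

The diagram associated to this matrix has two connected components: the simple roots {alpha_2, alpha_5, alpha_7} form a chain of 3 nodes with a double edge at one end; the terminal node there is the unique short simple root (B_3), and {alpha_1, alpha_3, alpha_4, alpha_6} form a chain of 2 nodes with a fork of two nodes at one end (D_4). A semisimple Lie algebra decomposes uniquely as the direct sum of simple ideals, one per connected component of its Dynkin diagram, so g ≅ B_3 ⊕ D_4 (dimension 21 + 28 = 49).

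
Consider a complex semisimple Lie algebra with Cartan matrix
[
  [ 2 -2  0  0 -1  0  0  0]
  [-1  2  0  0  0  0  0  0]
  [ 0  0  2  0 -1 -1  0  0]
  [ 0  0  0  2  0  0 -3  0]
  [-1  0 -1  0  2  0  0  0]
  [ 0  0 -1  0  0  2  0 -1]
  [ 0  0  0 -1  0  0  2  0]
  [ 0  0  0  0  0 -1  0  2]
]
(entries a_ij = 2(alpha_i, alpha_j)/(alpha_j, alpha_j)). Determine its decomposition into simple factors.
B_6 (so(13)) ⊕ G_2

The diagram associated to this matrix has two connected components: the simple roots {alpha_1, alpha_2, alpha_3, alpha_5, alpha_6, alpha_8} form a chain of 6 nodes with a double edge at one end; the terminal node there is the unique short simple root (B_6), and {alpha_4, alpha_7} form two nodes joined by a triple edge (G_2). A semisimple Lie algebra decomposes uniquely as the direct sum of simple ideals, one per connected component of its Dynkin diagram, so g ≅ B_6 ⊕ G_2 (dimension 78 + 14 = 92).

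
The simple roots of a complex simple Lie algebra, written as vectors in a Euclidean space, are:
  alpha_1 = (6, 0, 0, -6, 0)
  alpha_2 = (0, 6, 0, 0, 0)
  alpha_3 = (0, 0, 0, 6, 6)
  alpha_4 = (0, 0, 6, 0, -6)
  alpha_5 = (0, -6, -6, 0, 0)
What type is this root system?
Compute the Cartan integers a_ij = 2(alpha_i, alpha_j)/(alpha_j, alpha_j); the resulting 5x5 Cartan matrix is
[[2, 0, -1, 0, 0], [0, 2, 0, 0, -1], [-1, 0, 2, -1, 0], [0, 0, -1, 2, -1], [0, -2, 0, -1, 2]].
The roots have two lengths (squared-length ratio 2:1); the short ones are alpha_{2}. The associated Dynkin diagram is a chain of 5 nodes with a double edge at one end; the terminal node there is the unique short simple root (B_5), so the type is B_5 (the algebra so(11)).

B_5 (so(11))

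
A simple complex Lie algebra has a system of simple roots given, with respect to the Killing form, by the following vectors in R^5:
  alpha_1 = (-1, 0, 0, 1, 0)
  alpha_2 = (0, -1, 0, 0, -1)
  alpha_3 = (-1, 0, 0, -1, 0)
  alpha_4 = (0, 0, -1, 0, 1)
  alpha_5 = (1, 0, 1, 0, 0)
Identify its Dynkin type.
Compute the Cartan integers a_ij = 2(alpha_i, alpha_j)/(alpha_j, alpha_j); the resulting 5x5 Cartan matrix is
[[2, 0, 0, 0, -1], [0, 2, 0, -1, 0], [0, 0, 2, 0, -1], [0, -1, 0, 2, -1], [-1, 0, -1, -1, 2]].
All simple roots have the same length, so the diagram is simply laced. The associated Dynkin diagram is a chain of 3 nodes with a fork of two nodes at one end (D_5), so the type is D_5 (the algebra so(10)).

D_5 (so(10))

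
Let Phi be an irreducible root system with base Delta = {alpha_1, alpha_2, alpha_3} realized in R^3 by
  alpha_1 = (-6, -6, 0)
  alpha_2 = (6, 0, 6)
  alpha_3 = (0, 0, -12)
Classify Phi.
C_3

Compute the Cartan integers a_ij = 2(alpha_i, alpha_j)/(alpha_j, alpha_j); the resulting 3x3 Cartan matrix is
[[2, -1, 0], [-1, 2, -1], [0, -2, 2]].
The roots have two lengths (squared-length ratio 2:1); the short ones are alpha_{1,2}. The associated Dynkin diagram is a chain of 3 nodes with a double edge at one end; the terminal node there is the unique long simple root (C_3), so the type is C_3 (the algebra sp(6)).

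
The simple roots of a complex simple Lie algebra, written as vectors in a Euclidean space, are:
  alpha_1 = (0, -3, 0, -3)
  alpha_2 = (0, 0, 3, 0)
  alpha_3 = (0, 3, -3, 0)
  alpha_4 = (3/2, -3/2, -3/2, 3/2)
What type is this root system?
Compute the Cartan integers a_ij = 2(alpha_i, alpha_j)/(alpha_j, alpha_j); the resulting 4x4 Cartan matrix is
[[2, 0, -1, 0], [0, 2, -1, -1], [-1, -2, 2, 0], [0, -1, 0, 2]].
The roots have two lengths (squared-length ratio 2:1); the short ones are alpha_{2,4}. The associated Dynkin diagram is a chain of 4 nodes with a double edge between the middle two (F_4), so the type is F_4.

F4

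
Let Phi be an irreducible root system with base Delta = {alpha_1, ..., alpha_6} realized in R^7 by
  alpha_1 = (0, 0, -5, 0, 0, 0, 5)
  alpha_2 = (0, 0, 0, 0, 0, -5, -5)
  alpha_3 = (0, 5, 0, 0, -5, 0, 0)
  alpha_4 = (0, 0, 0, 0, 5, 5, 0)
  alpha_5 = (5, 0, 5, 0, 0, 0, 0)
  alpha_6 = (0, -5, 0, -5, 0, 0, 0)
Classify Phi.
A_6 (sl(7))

Compute the Cartan integers a_ij = 2(alpha_i, alpha_j)/(alpha_j, alpha_j); the resulting 6x6 Cartan matrix is
[[2, -1, 0, 0, -1, 0], [-1, 2, 0, -1, 0, 0], [0, 0, 2, -1, 0, -1], [0, -1, -1, 2, 0, 0], [-1, 0, 0, 0, 2, 0], [0, 0, -1, 0, 0, 2]].
All simple roots have the same length, so the diagram is simply laced. The associated Dynkin diagram is a chain of 6 nodes with single edges (A_6), so the type is A_6 (the algebra sl(7)).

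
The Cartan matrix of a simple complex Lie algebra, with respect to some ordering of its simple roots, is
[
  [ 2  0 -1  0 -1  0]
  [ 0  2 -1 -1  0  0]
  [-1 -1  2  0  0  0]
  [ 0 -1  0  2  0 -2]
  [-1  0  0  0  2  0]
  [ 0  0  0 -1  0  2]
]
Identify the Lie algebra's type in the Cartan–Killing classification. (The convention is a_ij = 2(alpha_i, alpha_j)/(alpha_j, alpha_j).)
The matrix has rank 6 with 2's on the diagonal. Reading the off-diagonal entries as Dynkin edges (a single edge where a_ij = a_ji = -1; a double or triple edge where a_ij * a_ji = 2 or 3), the diagram is a chain of 6 nodes with a double edge at one end; the terminal node there is the unique short simple root (B_6). One simple-root ordering that puts it in standard form is (alpha_5, alpha_1, alpha_3, alpha_2, alpha_4, alpha_6). So the algebra is type B_6, i.e. so(13).

B_6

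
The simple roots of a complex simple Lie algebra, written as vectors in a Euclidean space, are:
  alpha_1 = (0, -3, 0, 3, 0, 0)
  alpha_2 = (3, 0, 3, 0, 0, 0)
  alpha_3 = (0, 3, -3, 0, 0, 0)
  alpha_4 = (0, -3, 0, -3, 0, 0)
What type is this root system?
D_4 (so(8))

Compute the Cartan integers a_ij = 2(alpha_i, alpha_j)/(alpha_j, alpha_j); the resulting 4x4 Cartan matrix is
[[2, 0, -1, 0], [0, 2, -1, 0], [-1, -1, 2, -1], [0, 0, -1, 2]].
All simple roots have the same length, so the diagram is simply laced. The associated Dynkin diagram is a chain of 2 nodes with a fork of two nodes at one end (D_4), so the type is D_4 (the algebra so(8)).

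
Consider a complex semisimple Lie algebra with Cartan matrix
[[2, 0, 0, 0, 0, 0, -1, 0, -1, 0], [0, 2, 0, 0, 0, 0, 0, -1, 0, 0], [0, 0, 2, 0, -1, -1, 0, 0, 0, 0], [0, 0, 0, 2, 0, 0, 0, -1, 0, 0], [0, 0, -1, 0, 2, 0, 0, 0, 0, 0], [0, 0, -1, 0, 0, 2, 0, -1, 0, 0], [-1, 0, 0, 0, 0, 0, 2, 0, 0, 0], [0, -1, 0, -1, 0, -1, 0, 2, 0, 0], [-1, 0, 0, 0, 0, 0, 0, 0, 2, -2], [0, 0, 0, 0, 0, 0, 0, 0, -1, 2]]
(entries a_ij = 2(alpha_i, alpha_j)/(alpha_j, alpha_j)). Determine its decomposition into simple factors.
The diagram associated to this matrix has two connected components: the simple roots {alpha_1, alpha_7, alpha_9, alpha_10} form a chain of 4 nodes with a double edge at one end; the terminal node there is the unique short simple root (B_4), and {alpha_2, alpha_3, alpha_4, alpha_5, alpha_6, alpha_8} form a chain of 4 nodes with a fork of two nodes at one end (D_6). A semisimple Lie algebra decomposes uniquely as the direct sum of simple ideals, one per connected component of its Dynkin diagram, so g ≅ B_4 ⊕ D_6 (dimension 36 + 66 = 102).

type B_4 + type D_6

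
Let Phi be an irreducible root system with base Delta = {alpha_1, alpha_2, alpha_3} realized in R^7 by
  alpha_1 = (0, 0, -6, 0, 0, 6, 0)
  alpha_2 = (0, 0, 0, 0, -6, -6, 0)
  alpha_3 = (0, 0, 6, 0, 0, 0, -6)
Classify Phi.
Compute the Cartan integers a_ij = 2(alpha_i, alpha_j)/(alpha_j, alpha_j); the resulting 3x3 Cartan matrix is
[[2, -1, -1], [-1, 2, 0], [-1, 0, 2]].
All simple roots have the same length, so the diagram is simply laced. The associated Dynkin diagram is a chain of 3 nodes with single edges (A_3), so the type is A_3 (the algebra sl(4)).

A_3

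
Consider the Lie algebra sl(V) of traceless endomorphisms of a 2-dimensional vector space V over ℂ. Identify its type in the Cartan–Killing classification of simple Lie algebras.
This is sl(2), which has dimension 2^2 - 1 = 3 and rank 2 - 1 = 1 (a Cartan subalgebra is the diagonal traceless matrices). In the classification of classical Lie algebras, the special linear algebra sl(n+1) has type A_n; here n = 1, so the Dynkin diagram is a chain of 1 nodes with single edges (A_1). Hence the type is A_1.

A_1 (sl(2))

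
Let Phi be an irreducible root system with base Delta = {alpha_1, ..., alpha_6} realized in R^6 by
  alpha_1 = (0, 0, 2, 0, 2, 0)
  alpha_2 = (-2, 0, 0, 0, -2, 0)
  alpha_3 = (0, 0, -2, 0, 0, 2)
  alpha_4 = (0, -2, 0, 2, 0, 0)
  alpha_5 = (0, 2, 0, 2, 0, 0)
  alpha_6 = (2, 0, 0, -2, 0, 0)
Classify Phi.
Compute the Cartan integers a_ij = 2(alpha_i, alpha_j)/(alpha_j, alpha_j); the resulting 6x6 Cartan matrix is
[[2, -1, -1, 0, 0, 0], [-1, 2, 0, 0, 0, -1], [-1, 0, 2, 0, 0, 0], [0, 0, 0, 2, 0, -1], [0, 0, 0, 0, 2, -1], [0, -1, 0, -1, -1, 2]].
All simple roots have the same length, so the diagram is simply laced. The associated Dynkin diagram is a chain of 4 nodes with a fork of two nodes at one end (D_6), so the type is D_6 (the algebra so(12)).

D_6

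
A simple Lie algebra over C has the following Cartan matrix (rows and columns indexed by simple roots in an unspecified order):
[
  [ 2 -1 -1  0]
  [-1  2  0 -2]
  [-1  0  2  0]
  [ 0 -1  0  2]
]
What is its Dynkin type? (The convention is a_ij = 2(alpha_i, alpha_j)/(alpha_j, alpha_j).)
The matrix has rank 4 with 2's on the diagonal. Reading the off-diagonal entries as Dynkin edges (a single edge where a_ij = a_ji = -1; a double or triple edge where a_ij * a_ji = 2 or 3), the diagram is a chain of 4 nodes with a double edge at one end; the terminal node there is the unique short simple root (B_4). One simple-root ordering that puts it in standard form is (alpha_3, alpha_1, alpha_2, alpha_4). So the algebra is type B_4, i.e. so(9).

B4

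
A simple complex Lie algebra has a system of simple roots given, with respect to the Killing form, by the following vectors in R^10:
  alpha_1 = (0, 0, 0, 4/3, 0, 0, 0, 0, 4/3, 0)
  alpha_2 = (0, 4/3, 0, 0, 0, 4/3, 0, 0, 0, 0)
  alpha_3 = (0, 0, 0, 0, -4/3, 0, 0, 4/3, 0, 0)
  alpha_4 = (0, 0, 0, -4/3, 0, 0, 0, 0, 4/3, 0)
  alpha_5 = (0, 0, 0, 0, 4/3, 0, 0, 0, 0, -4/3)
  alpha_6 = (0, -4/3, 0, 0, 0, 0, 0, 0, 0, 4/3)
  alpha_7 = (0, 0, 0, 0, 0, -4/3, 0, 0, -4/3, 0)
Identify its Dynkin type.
D_7 (so(14))

Compute the Cartan integers a_ij = 2(alpha_i, alpha_j)/(alpha_j, alpha_j); the resulting 7x7 Cartan matrix is
[[2, 0, 0, 0, 0, 0, -1], [0, 2, 0, 0, 0, -1, -1], [0, 0, 2, 0, -1, 0, 0], [0, 0, 0, 2, 0, 0, -1], [0, 0, -1, 0, 2, -1, 0], [0, -1, 0, 0, -1, 2, 0], [-1, -1, 0, -1, 0, 0, 2]].
All simple roots have the same length, so the diagram is simply laced. The associated Dynkin diagram is a chain of 5 nodes with a fork of two nodes at one end (D_7), so the type is D_7 (the algebra so(14)).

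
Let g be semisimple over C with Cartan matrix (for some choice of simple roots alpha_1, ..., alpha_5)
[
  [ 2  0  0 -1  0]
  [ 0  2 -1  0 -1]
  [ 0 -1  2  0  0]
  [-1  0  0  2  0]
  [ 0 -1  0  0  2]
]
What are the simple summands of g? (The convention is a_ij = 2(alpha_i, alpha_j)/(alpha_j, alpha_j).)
type A_2 ⊕ type A_3

The diagram associated to this matrix has two connected components: the simple roots {alpha_1, alpha_4} form a chain of 2 nodes with single edges (A_2), and {alpha_2, alpha_3, alpha_5} form a chain of 3 nodes with single edges (A_3). A semisimple Lie algebra decomposes uniquely as the direct sum of simple ideals, one per connected component of its Dynkin diagram, so g ≅ A_2 ⊕ A_3 (dimension 8 + 15 = 23).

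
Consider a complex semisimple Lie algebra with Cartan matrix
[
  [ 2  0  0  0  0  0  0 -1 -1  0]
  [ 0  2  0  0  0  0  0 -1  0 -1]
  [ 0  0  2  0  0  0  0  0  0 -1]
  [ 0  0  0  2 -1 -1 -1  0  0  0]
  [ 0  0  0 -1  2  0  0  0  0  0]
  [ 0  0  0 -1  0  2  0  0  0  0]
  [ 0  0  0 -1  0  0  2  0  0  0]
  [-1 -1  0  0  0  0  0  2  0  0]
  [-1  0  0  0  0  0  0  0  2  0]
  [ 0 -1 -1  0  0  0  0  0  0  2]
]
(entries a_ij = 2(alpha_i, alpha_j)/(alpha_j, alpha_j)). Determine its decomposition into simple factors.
The diagram associated to this matrix has two connected components: the simple roots {alpha_1, alpha_2, alpha_3, alpha_8, alpha_9, alpha_10} form a chain of 6 nodes with single edges (A_6), and {alpha_4, alpha_5, alpha_6, alpha_7} form a chain of 2 nodes with a fork of two nodes at one end (D_4). A semisimple Lie algebra decomposes uniquely as the direct sum of simple ideals, one per connected component of its Dynkin diagram, so g ≅ A_6 ⊕ D_4 (dimension 48 + 28 = 76).

A_6 (sl(7)) ⊕ D_4 (so(8))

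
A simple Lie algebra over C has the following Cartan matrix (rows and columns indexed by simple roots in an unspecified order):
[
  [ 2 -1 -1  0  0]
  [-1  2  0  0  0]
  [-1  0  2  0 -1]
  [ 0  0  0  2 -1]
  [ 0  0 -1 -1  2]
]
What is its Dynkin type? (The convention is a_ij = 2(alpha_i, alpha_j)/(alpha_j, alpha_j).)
The matrix has rank 5 with 2's on the diagonal. Reading the off-diagonal entries as Dynkin edges (a single edge where a_ij = a_ji = -1; a double or triple edge where a_ij * a_ji = 2 or 3), the diagram is a chain of 5 nodes with single edges (A_5). One simple-root ordering that puts it in standard form is (alpha_2, alpha_1, alpha_3, alpha_5, alpha_4). So the algebra is type A_5, i.e. sl(6).

type A_5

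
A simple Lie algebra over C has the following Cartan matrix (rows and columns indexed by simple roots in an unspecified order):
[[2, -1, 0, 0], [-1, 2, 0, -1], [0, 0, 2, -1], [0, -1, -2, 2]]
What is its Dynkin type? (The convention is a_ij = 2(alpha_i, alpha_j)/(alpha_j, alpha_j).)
B4

The matrix has rank 4 with 2's on the diagonal. Reading the off-diagonal entries as Dynkin edges (a single edge where a_ij = a_ji = -1; a double or triple edge where a_ij * a_ji = 2 or 3), the diagram is a chain of 4 nodes with a double edge at one end; the terminal node there is the unique short simple root (B_4). One simple-root ordering that puts it in standard form is (alpha_1, alpha_2, alpha_4, alpha_3). So the algebra is type B_4, i.e. so(9).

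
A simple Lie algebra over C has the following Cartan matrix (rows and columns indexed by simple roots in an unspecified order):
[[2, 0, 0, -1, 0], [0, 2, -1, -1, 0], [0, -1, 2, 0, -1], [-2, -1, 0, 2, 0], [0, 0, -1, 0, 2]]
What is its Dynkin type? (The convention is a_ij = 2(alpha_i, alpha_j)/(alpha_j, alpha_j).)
B5

The matrix has rank 5 with 2's on the diagonal. Reading the off-diagonal entries as Dynkin edges (a single edge where a_ij = a_ji = -1; a double or triple edge where a_ij * a_ji = 2 or 3), the diagram is a chain of 5 nodes with a double edge at one end; the terminal node there is the unique short simple root (B_5). One simple-root ordering that puts it in standard form is (alpha_5, alpha_3, alpha_2, alpha_4, alpha_1). So the algebra is type B_5, i.e. so(11).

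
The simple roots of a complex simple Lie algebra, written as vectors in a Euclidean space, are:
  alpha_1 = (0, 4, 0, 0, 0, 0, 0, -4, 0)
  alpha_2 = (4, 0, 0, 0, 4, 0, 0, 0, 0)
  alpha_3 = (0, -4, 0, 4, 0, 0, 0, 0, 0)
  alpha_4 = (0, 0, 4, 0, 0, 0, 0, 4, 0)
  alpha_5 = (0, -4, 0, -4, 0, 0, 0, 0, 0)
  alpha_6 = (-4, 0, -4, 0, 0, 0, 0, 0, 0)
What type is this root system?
type D_6

Compute the Cartan integers a_ij = 2(alpha_i, alpha_j)/(alpha_j, alpha_j); the resulting 6x6 Cartan matrix is
[[2, 0, -1, -1, -1, 0], [0, 2, 0, 0, 0, -1], [-1, 0, 2, 0, 0, 0], [-1, 0, 0, 2, 0, -1], [-1, 0, 0, 0, 2, 0], [0, -1, 0, -1, 0, 2]].
All simple roots have the same length, so the diagram is simply laced. The associated Dynkin diagram is a chain of 4 nodes with a fork of two nodes at one end (D_6), so the type is D_6 (the algebra so(12)).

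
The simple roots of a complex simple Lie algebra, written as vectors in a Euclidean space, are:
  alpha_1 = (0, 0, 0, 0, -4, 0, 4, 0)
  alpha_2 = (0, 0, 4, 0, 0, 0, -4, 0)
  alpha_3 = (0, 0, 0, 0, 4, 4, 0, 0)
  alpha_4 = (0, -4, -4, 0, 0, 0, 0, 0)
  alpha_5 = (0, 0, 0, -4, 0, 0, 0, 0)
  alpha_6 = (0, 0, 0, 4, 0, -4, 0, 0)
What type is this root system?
Compute the Cartan integers a_ij = 2(alpha_i, alpha_j)/(alpha_j, alpha_j); the resulting 6x6 Cartan matrix is
[[2, -1, -1, 0, 0, 0], [-1, 2, 0, -1, 0, 0], [-1, 0, 2, 0, 0, -1], [0, -1, 0, 2, 0, 0], [0, 0, 0, 0, 2, -1], [0, 0, -1, 0, -2, 2]].
The roots have two lengths (squared-length ratio 2:1); the short ones are alpha_{5}. The associated Dynkin diagram is a chain of 6 nodes with a double edge at one end; the terminal node there is the unique short simple root (B_6), so the type is B_6 (the algebra so(13)).

B_6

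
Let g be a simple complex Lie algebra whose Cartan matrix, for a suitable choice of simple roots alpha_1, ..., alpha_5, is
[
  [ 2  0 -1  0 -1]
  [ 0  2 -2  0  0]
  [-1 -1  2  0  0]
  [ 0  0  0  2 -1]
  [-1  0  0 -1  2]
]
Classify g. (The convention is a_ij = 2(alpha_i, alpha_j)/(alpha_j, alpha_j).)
type C_5

The matrix has rank 5 with 2's on the diagonal. Reading the off-diagonal entries as Dynkin edges (a single edge where a_ij = a_ji = -1; a double or triple edge where a_ij * a_ji = 2 or 3), the diagram is a chain of 5 nodes with a double edge at one end; the terminal node there is the unique long simple root (C_5). One simple-root ordering that puts it in standard form is (alpha_4, alpha_5, alpha_1, alpha_3, alpha_2). So the algebra is type C_5, i.e. sp(10).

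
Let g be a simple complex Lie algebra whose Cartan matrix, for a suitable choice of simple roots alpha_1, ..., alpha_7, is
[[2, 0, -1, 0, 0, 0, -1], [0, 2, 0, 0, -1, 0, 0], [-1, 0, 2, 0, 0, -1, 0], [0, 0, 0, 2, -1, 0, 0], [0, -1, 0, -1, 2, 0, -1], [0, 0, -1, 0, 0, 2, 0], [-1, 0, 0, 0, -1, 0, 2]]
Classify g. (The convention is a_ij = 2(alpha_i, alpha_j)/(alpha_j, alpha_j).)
The matrix has rank 7 with 2's on the diagonal. Reading the off-diagonal entries as Dynkin edges (a single edge where a_ij = a_ji = -1; a double or triple edge where a_ij * a_ji = 2 or 3), the diagram is a chain of 5 nodes with a fork of two nodes at one end (D_7). One simple-root ordering that puts it in standard form is (alpha_6, alpha_3, alpha_1, alpha_7, alpha_5, alpha_4, alpha_2). So the algebra is type D_7, i.e. so(14).

type D_7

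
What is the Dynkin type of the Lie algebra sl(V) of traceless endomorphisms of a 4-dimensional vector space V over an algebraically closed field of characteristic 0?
This is sl(4), which has dimension 4^2 - 1 = 15 and rank 4 - 1 = 3 (a Cartan subalgebra is the diagonal traceless matrices). In the classification of classical Lie algebras, the special linear algebra sl(n+1) has type A_n; here n = 3, so the Dynkin diagram is a chain of 3 nodes with single edges (A_3). Hence the type is A_3.

A_3 (sl(4))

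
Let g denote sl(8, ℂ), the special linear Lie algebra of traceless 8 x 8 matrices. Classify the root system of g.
A_7 (sl(8))

This is sl(8), which has dimension 8^2 - 1 = 63 and rank 8 - 1 = 7 (a Cartan subalgebra is the diagonal traceless matrices). In the classification of classical Lie algebras, the special linear algebra sl(n+1) has type A_n; here n = 7, so the Dynkin diagram is a chain of 7 nodes with single edges (A_7). Hence the type is A_7.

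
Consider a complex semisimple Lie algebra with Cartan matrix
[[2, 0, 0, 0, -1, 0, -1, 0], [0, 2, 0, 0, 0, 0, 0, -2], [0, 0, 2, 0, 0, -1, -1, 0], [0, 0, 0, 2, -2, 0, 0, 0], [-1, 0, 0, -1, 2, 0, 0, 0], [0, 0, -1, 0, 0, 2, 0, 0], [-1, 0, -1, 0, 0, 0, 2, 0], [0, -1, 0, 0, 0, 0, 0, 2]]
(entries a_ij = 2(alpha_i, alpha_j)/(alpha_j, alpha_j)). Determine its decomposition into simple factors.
The diagram associated to this matrix has two connected components: the simple roots {alpha_2, alpha_8} form a chain of 2 nodes with a double edge at one end; the terminal node there is the unique short simple root (B_2), and {alpha_1, alpha_3, alpha_4, alpha_5, alpha_6, alpha_7} form a chain of 6 nodes with a double edge at one end; the terminal node there is the unique long simple root (C_6). A semisimple Lie algebra decomposes uniquely as the direct sum of simple ideals, one per connected component of its Dynkin diagram, so g ≅ B_2 ⊕ C_6 (dimension 10 + 78 = 88).

B_2 (so(5)) + C_6 (sp(12))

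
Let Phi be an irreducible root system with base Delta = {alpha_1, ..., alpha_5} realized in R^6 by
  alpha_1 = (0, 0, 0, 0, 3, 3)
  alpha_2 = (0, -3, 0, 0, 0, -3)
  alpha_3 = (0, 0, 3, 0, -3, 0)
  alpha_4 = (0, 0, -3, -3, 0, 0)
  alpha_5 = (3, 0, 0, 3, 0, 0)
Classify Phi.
Compute the Cartan integers a_ij = 2(alpha_i, alpha_j)/(alpha_j, alpha_j); the resulting 5x5 Cartan matrix is
[[2, -1, -1, 0, 0], [-1, 2, 0, 0, 0], [-1, 0, 2, -1, 0], [0, 0, -1, 2, -1], [0, 0, 0, -1, 2]].
All simple roots have the same length, so the diagram is simply laced. The associated Dynkin diagram is a chain of 5 nodes with single edges (A_5), so the type is A_5 (the algebra sl(6)).

type A_5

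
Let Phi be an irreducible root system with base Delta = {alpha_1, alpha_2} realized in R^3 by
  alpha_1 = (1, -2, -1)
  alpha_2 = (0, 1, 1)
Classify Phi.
Compute the Cartan integers a_ij = 2(alpha_i, alpha_j)/(alpha_j, alpha_j); the resulting 2x2 Cartan matrix is
[[2, -3], [-1, 2]].
The roots have two lengths (squared-length ratio 3:1); the short ones are alpha_{2}. The associated Dynkin diagram is two nodes joined by a triple edge (G_2), so the type is G_2.

G_2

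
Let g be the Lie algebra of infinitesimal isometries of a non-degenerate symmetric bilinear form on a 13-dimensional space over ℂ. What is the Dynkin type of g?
This is so(13) with 13 odd, which has dimension 13(13-1)/2 = 78 and rank (13-1)/2 = 6. In the classification of classical Lie algebras, the orthogonal algebra so(2n+1) in an odd number of variables has type B_n; here n = 6, so the Dynkin diagram is a chain of 6 nodes with a double edge at one end; the terminal node there is the unique short simple root (B_6). Hence the type is B_6.

B_6 (so(13))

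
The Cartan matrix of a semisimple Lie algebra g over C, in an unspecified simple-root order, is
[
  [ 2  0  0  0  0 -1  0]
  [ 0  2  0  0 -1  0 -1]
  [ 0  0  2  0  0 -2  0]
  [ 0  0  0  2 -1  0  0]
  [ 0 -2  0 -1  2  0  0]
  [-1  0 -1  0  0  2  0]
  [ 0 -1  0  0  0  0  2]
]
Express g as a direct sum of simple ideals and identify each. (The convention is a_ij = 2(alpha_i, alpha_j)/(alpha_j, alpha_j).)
The diagram associated to this matrix has two connected components: the simple roots {alpha_1, alpha_3, alpha_6} form a chain of 3 nodes with a double edge at one end; the terminal node there is the unique long simple root (C_3), and {alpha_2, alpha_4, alpha_5, alpha_7} form a chain of 4 nodes with a double edge between the middle two (F_4). A semisimple Lie algebra decomposes uniquely as the direct sum of simple ideals, one per connected component of its Dynkin diagram, so g ≅ C_3 ⊕ F_4 (dimension 21 + 52 = 73).

type C_3 ⊕ type F_4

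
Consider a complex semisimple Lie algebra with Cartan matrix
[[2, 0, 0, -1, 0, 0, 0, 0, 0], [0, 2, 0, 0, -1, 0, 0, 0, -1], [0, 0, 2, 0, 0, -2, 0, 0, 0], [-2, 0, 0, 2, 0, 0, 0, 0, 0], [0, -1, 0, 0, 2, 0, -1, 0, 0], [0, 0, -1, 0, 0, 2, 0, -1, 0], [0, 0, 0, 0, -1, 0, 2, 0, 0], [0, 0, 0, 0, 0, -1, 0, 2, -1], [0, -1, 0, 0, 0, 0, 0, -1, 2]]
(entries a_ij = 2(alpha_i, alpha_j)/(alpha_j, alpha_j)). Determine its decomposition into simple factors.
The diagram associated to this matrix has two connected components: the simple roots {alpha_1, alpha_4} form a chain of 2 nodes with a double edge at one end; the terminal node there is the unique short simple root (B_2), and {alpha_2, alpha_3, alpha_5, alpha_6, alpha_7, alpha_8, alpha_9} form a chain of 7 nodes with a double edge at one end; the terminal node there is the unique long simple root (C_7). A semisimple Lie algebra decomposes uniquely as the direct sum of simple ideals, one per connected component of its Dynkin diagram, so g ≅ B_2 ⊕ C_7 (dimension 10 + 105 = 115).

B_2 + C_7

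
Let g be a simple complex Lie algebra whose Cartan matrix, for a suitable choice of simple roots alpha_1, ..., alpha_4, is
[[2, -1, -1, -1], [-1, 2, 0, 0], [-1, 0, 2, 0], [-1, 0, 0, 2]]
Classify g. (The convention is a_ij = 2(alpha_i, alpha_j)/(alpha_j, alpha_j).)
The matrix has rank 4 with 2's on the diagonal. Reading the off-diagonal entries as Dynkin edges (a single edge where a_ij = a_ji = -1; a double or triple edge where a_ij * a_ji = 2 or 3), the diagram is a chain of 2 nodes with a fork of two nodes at one end (D_4). One simple-root ordering that puts it in standard form is (alpha_4, alpha_1, alpha_2, alpha_3). So the algebra is type D_4, i.e. so(8).

D_4 (so(8))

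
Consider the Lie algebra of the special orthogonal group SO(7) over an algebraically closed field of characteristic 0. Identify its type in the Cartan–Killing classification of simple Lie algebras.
This is so(7) with 7 odd, which has dimension 7(7-1)/2 = 21 and rank (7-1)/2 = 3. In the classification of classical Lie algebras, the orthogonal algebra so(2n+1) in an odd number of variables has type B_n; here n = 3, so the Dynkin diagram is a chain of 3 nodes with a double edge at one end; the terminal node there is the unique short simple root (B_3). Hence the type is B_3.

B3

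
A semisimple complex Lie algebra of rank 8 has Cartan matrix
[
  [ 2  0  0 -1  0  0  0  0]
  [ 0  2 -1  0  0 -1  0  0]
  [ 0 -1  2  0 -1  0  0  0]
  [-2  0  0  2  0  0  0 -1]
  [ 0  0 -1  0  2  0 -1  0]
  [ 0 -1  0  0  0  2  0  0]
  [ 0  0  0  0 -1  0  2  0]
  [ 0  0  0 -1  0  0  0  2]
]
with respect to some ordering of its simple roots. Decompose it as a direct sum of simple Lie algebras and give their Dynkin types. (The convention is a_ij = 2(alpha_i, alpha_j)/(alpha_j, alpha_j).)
The diagram associated to this matrix has two connected components: the simple roots {alpha_2, alpha_3, alpha_5, alpha_6, alpha_7} form a chain of 5 nodes with single edges (A_5), and {alpha_1, alpha_4, alpha_8} form a chain of 3 nodes with a double edge at one end; the terminal node there is the unique short simple root (B_3). A semisimple Lie algebra decomposes uniquely as the direct sum of simple ideals, one per connected component of its Dynkin diagram, so g ≅ A_5 ⊕ B_3 (dimension 35 + 21 = 56).

type A_5 ⊕ type B_3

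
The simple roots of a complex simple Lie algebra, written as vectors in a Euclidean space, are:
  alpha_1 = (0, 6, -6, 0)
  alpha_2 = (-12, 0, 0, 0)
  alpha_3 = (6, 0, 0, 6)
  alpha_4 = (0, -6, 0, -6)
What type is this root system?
C_4 (sp(8))

Compute the Cartan integers a_ij = 2(alpha_i, alpha_j)/(alpha_j, alpha_j); the resulting 4x4 Cartan matrix is
[[2, 0, 0, -1], [0, 2, -2, 0], [0, -1, 2, -1], [-1, 0, -1, 2]].
The roots have two lengths (squared-length ratio 2:1); the short ones are alpha_{1,3,4}. The associated Dynkin diagram is a chain of 4 nodes with a double edge at one end; the terminal node there is the unique long simple root (C_4), so the type is C_4 (the algebra sp(8)).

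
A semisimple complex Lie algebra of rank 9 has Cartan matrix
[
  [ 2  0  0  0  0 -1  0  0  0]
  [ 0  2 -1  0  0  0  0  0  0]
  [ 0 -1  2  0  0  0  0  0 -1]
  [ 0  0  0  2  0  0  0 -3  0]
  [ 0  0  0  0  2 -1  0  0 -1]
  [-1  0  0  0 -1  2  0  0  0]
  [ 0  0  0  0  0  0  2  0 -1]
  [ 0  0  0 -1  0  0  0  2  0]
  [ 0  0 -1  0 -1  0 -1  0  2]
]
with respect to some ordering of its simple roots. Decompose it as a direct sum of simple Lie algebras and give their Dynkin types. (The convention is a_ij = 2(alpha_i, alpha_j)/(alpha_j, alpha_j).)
The diagram associated to this matrix has two connected components: the simple roots {alpha_1, alpha_2, alpha_3, alpha_5, alpha_6, alpha_7, alpha_9} form a chain of 6 nodes with one extra node attached to the third node from one end (E_7), and {alpha_4, alpha_8} form two nodes joined by a triple edge (G_2). A semisimple Lie algebra decomposes uniquely as the direct sum of simple ideals, one per connected component of its Dynkin diagram, so g ≅ E_7 ⊕ G_2 (dimension 133 + 14 = 147).

type E_7 + type G_2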